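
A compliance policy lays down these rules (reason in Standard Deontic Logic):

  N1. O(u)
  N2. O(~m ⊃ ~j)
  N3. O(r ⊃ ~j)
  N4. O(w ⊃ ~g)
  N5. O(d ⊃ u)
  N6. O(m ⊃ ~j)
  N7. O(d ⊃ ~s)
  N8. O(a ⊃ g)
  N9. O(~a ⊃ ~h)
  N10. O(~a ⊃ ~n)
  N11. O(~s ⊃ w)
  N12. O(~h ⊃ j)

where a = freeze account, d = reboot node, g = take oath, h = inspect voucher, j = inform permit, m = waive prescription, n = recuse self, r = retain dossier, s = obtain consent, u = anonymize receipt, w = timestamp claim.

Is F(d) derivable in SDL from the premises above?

Premises 2 and 6 are O(~m ⊃ ~j) and O(m ⊃ ~j); every ideal world satisfies ~m or m, so in either case ~j holds — hence O(~j).
Premise 12, O(~h ⊃ j), contraposes to O(~j ⊃ h); with O(~j) we get O(h).
The contrapositive of premise 9 (O(~a ⊃ ~h)) is O(h ⊃ a), and O(h) is already established, so O(a).
Premise 8 is O(a ⊃ g); since O(a), deontic closure gives O(g).
Premise 4, O(w ⊃ ~g), contraposes to O(g ⊃ ~w); with O(g) we get O(~w).
Premise 11 is O(~s ⊃ w); contrapositively O(~w ⊃ s). Since O(~w) holds, K gives O(s).
Premise 7, O(d ⊃ ~s), contraposes to O(s ⊃ ~d); with O(s) we get O(~d).
Premises 1, 3, 5, 10 do not contribute to this derivation.
So O(~d) holds, i.e. F(d). The claim follows.

Yes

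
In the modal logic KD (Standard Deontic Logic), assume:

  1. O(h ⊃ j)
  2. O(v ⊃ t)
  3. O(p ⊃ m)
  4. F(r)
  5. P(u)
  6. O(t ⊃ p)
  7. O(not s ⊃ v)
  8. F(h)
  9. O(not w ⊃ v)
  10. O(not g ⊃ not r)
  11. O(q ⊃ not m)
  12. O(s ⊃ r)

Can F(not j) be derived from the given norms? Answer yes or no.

No

Premise 1 is O(h ⊃ j), but O(h) is not derivable from the premises, so it does not yield O(j).
No other premise forces O(j). An ideal world satisfying every premise can still have not j true, so F(not j) is not derivable.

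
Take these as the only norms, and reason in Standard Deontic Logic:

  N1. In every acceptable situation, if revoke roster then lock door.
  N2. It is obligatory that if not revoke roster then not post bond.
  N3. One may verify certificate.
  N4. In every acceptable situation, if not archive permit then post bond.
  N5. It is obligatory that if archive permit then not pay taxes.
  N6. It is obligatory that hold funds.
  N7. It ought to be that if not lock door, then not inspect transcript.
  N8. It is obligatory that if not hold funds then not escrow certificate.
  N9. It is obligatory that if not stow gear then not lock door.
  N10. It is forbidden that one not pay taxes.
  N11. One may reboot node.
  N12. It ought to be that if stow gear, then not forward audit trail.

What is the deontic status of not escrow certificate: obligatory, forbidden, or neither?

Neither

Premise 8 is O(¬hold_funds → ¬escrow_certificate), but O(¬hold_funds) is not derivable from the premises, so it does not yield O(¬escrow_certificate).
No premise or chain of K-axiom applications forces O(¬escrow_certificate), and none forces O(escrow_certificate). So ¬escrow_certificate is neither obligatory nor forbidden under these norms.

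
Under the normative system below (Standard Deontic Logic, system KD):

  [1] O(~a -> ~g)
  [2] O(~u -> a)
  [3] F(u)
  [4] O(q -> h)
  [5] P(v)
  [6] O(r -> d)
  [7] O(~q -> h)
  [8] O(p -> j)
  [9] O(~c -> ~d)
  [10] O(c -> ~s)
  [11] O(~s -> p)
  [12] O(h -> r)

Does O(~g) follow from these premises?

No

Premise 1 is O(~a -> ~g), but O(~a) is not derivable from the premises, so it does not yield O(~g).
No other premise forces O(~g). An ideal world satisfying every premise can still have ~g false, so O(~g) is not derivable.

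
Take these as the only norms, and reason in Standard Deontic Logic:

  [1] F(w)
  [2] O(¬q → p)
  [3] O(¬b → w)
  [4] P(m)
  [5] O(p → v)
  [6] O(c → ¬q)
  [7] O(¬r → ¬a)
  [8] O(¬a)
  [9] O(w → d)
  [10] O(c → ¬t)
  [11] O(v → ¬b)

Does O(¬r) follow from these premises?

No

Premise 7 is O(¬r → ¬a); even if O(¬a) held, inferring O(¬r) would be affirming the consequent — invalid.
No other premise forces O(¬r). An ideal world satisfying every premise can still have ¬r false, so O(¬r) is not derivable.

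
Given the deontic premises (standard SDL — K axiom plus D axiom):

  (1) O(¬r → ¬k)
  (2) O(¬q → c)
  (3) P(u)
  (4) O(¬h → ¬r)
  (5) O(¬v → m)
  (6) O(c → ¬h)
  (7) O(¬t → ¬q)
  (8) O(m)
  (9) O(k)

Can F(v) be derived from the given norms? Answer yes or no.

No

Premise 5 is O(¬v → m); even if O(m) held, inferring O(¬v) would be affirming the consequent — invalid.
No other premise forces O(¬v). An ideal world satisfying every premise can still have v true, so F(v) is not derivable.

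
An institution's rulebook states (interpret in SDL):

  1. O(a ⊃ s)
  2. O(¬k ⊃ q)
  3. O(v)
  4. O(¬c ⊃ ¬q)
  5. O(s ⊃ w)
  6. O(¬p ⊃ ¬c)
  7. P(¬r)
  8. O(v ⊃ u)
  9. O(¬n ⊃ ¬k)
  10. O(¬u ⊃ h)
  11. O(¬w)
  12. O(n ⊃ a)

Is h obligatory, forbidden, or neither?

Premise 10 is O(¬u ⊃ h), but O(¬u) is not derivable from the premises, so it does not yield O(h).
No premise or chain of K-axiom applications forces O(h), and none forces O(¬h). So h is neither obligatory nor forbidden under these norms.

Neither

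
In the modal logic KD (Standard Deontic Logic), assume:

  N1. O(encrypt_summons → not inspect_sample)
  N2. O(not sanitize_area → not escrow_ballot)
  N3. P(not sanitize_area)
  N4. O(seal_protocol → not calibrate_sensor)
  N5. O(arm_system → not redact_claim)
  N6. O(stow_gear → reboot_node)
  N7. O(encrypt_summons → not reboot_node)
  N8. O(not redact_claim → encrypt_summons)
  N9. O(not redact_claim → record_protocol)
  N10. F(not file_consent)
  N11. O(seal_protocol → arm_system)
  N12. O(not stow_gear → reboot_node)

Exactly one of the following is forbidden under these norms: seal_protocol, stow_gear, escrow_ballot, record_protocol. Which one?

seal_protocol

Premises 6 and 12 cover both cases: O(stow_gear → reboot_node) and O(not stow_gear → reboot_node). Since stow_gear ∨ not stow_gear is a tautology, O(reboot_node) follows.
The contrapositive of premise 7 (O(encrypt_summons → not reboot_node)) is O(reboot_node → not encrypt_summons), and O(reboot_node) is already established, so O(not encrypt_summons).
Premise 8, O(not redact_claim → encrypt_summons), contraposes to O(not encrypt_summons → redact_claim); with O(not encrypt_summons) we get O(redact_claim).
The contrapositive of premise 5 (O(arm_system → not redact_claim)) is O(redact_claim → not arm_system), and O(redact_claim) is already established, so O(not arm_system).
Premise 11, O(seal_protocol → arm_system), contraposes to O(not arm_system → not seal_protocol); with O(not arm_system) we get O(not seal_protocol).
So O(not seal_protocol) holds, i.e. seal_protocol is forbidden. None of the other listed options is forbidden under the premises.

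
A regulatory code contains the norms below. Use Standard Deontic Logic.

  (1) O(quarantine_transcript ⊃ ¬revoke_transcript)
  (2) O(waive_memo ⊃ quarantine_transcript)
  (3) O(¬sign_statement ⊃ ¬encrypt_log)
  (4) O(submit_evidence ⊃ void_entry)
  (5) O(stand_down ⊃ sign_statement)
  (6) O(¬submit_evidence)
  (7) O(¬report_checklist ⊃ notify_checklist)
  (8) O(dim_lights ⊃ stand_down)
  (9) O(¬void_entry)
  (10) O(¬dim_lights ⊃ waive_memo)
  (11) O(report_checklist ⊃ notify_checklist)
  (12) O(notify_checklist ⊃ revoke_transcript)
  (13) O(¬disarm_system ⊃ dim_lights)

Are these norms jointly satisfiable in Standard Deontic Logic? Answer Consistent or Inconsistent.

Consistent

Premise 4 is O(submit_evidence ⊃ void_entry), but O(submit_evidence) is not derivable from the premises, so it does not yield O(void_entry).
So O(void_entry) is not derivable, and the apparent clash with O(¬void_entry) does not arise.
A world satisfying every obligation exists (e.g. dim_lights=true, disarm_system=false, encrypt_log=false, notify_checklist=true, quarantine_transcript=false, report_checklist=false, revoke_transcript=true, sign_statement=true, stand_down=true, submit_evidence=false, void_entry=false, waive_memo=false); no atom is both obligatory and forbidden, so the set is consistent.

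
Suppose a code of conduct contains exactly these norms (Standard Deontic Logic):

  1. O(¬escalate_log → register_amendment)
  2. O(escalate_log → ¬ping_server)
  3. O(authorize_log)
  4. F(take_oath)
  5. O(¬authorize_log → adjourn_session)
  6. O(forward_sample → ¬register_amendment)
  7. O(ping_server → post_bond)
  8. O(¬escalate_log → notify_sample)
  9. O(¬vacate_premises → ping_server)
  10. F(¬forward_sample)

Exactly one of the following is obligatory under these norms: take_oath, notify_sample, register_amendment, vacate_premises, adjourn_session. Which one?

Premise 10, F(¬forward_sample), is equivalent to O(forward_sample).
Premise 6 is O(forward_sample → ¬register_amendment); since O(forward_sample), deontic closure gives O(¬register_amendment).
The contrapositive of premise 1 (O(¬escalate_log → register_amendment)) is O(¬register_amendment → escalate_log), and O(¬register_amendment) is already established, so O(escalate_log).
Applying K to premise 2 (O(escalate_log → ¬ping_server)) and O(escalate_log) yields O(¬ping_server).
Premise 9 is O(¬vacate_premises → ping_server); contrapositively O(¬ping_server → vacate_premises). Since O(¬ping_server) holds, K gives O(vacate_premises).
So O(vacate_premises) holds — vacate_premises is obligatory. None of the other listed options is made obligatory by any chain of premises.

vacate_premises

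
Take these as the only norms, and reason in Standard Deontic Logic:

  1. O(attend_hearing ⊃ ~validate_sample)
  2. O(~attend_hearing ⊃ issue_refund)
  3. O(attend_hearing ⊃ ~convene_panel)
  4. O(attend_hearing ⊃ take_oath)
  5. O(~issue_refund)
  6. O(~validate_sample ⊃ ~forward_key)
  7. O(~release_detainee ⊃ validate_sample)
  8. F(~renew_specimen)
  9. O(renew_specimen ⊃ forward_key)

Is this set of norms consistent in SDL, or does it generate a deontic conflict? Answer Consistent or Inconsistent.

Premise 8, F(~renew_specimen), is equivalent to O(renew_specimen).
From O(renew_specimen) and premise 9, O(renew_specimen ⊃ forward_key), we obtain O(forward_key).
Premise 6, O(~validate_sample ⊃ ~forward_key), contraposes to O(forward_key ⊃ validate_sample); with O(forward_key) we get O(validate_sample).
The contrapositive of premise 1 (O(attend_hearing ⊃ ~validate_sample)) is O(validate_sample ⊃ ~attend_hearing), and O(validate_sample) is already established, so O(~attend_hearing).
From O(~attend_hearing) and premise 2, O(~attend_hearing ⊃ issue_refund), we obtain O(issue_refund).
Yet premise 5 states O(~issue_refund).
We now have both O(issue_refund) and O(~issue_refund) — issue_refund is simultaneously obligatory and forbidden, violating the D-axiom.

Inconsistent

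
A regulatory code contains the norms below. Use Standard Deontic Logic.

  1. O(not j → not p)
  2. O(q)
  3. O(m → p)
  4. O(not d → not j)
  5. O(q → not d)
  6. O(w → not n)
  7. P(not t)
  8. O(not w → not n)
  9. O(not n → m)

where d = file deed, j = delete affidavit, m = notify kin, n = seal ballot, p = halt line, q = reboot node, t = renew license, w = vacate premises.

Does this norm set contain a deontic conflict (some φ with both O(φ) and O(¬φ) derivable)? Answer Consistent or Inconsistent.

Inconsistent

Premises 6 and 8 cover both cases: O(w → not n) and O(not w → not n). Since w ∨ not w is a tautology, O(not n) follows.
Premise 9 is O(not n → m); since O(not n), deontic closure gives O(m).
Premise 3 is O(m → p); since O(m), deontic closure gives O(p).
The contrapositive of premise 1 (O(not j → not p)) is O(p → j), and O(p) is already established, so O(j).
Premise 4, O(not d → not j), contraposes to O(j → d); with O(j) we get O(d).
Premise 5, O(q → not d), contraposes to O(d → not q); with O(d) we get O(not q).
But premise 2 directly asserts O(q).
We now have both O(not q) and O(q) — q is simultaneously obligatory and forbidden, violating the D-axiom.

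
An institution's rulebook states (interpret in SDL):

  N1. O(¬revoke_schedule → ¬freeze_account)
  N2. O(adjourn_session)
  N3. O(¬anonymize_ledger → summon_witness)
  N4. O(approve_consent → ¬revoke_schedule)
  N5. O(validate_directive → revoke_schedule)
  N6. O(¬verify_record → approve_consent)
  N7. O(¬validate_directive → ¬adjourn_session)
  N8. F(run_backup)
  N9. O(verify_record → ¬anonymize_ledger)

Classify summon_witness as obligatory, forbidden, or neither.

Obligatory

Premise 2 gives O(adjourn_session).
The contrapositive of premise 7 (O(¬validate_directive → ¬adjourn_session)) is O(adjourn_session → validate_directive), and O(adjourn_session) is already established, so O(validate_directive).
Applying K to premise 5 (O(validate_directive → revoke_schedule)) and O(validate_directive) yields O(revoke_schedule).
Premise 4 is O(approve_consent → ¬revoke_schedule); contrapositively O(revoke_schedule → ¬approve_consent). Since O(revoke_schedule) holds, K gives O(¬approve_consent).
The contrapositive of premise 6 (O(¬verify_record → approve_consent)) is O(¬approve_consent → verify_record), and O(¬approve_consent) is already established, so O(verify_record).
Applying K to premise 9 (O(verify_record → ¬anonymize_ledger)) and O(verify_record) yields O(¬anonymize_ledger).
Applying K to premise 3 (O(¬anonymize_ledger → summon_witness)) and O(¬anonymize_ledger) yields O(summon_witness).
Premises 1, 8 do not contribute to this derivation.
Hence summon_witness is obligatory.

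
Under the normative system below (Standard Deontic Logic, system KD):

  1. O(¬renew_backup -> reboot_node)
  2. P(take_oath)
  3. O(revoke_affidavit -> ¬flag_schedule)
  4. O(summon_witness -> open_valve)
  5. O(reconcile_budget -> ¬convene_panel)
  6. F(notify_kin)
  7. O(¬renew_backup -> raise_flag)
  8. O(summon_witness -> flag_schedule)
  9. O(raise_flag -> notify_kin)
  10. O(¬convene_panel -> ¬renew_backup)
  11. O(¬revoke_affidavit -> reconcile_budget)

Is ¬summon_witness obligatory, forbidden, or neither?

Obligatory

F(notify_kin) at premise 6 means O(¬notify_kin).
The contrapositive of premise 9 (O(raise_flag -> notify_kin)) is O(¬notify_kin -> ¬raise_flag), and O(¬notify_kin) is already established, so O(¬raise_flag).
The contrapositive of premise 7 (O(¬renew_backup -> raise_flag)) is O(¬raise_flag -> renew_backup), and O(¬raise_flag) is already established, so O(renew_backup).
Premise 10 is O(¬convene_panel -> ¬renew_backup); contrapositively O(renew_backup -> convene_panel). Since O(renew_backup) holds, K gives O(convene_panel).
Premise 5, O(reconcile_budget -> ¬convene_panel), contraposes to O(convene_panel -> ¬reconcile_budget); with O(convene_panel) we get O(¬reconcile_budget).
Premise 11, O(¬revoke_affidavit -> reconcile_budget), contraposes to O(¬reconcile_budget -> revoke_affidavit); with O(¬reconcile_budget) we get O(revoke_affidavit).
Applying K to premise 3 (O(revoke_affidavit -> ¬flag_schedule)) and O(revoke_affidavit) yields O(¬flag_schedule).
Premise 8 is O(summon_witness -> flag_schedule); contrapositively O(¬flag_schedule -> ¬summon_witness). Since O(¬flag_schedule) holds, K gives O(¬summon_witness).
Premises 1, 2, 4 do not contribute to this derivation.
Hence ¬summon_witness is obligatory.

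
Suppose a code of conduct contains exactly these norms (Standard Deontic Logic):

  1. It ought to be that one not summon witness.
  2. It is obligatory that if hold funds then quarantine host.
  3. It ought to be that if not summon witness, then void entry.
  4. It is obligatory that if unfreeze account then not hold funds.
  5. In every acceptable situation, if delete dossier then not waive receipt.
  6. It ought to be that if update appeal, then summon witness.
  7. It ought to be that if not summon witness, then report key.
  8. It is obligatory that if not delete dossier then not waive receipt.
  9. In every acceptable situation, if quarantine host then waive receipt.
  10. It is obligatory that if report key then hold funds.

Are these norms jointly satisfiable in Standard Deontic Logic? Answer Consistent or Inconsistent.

Inconsistent

Premises 5 and 8 are O(delete_dossier → ¬waive_receipt) and O(¬delete_dossier → ¬waive_receipt); every ideal world satisfies delete_dossier or ¬delete_dossier, so in either case ¬waive_receipt holds — hence O(¬waive_receipt).
The contrapositive of premise 9 (O(quarantine_host → waive_receipt)) is O(¬waive_receipt → ¬quarantine_host), and O(¬waive_receipt) is already established, so O(¬quarantine_host).
Premise 2, O(hold_funds → quarantine_host), contraposes to O(¬quarantine_host → ¬hold_funds); with O(¬quarantine_host) we get O(¬hold_funds).
Premise 10 is O(report_key → hold_funds); contrapositively O(¬hold_funds → ¬report_key). Since O(¬hold_funds) holds, K gives O(¬report_key).
Premise 7, O(¬summon_witness → report_key), contraposes to O(¬report_key → summon_witness); with O(¬report_key) we get O(summon_witness).
But premise 1 directly asserts O(¬summon_witness).
We now have both O(summon_witness) and O(¬summon_witness) — summon_witness is simultaneously obligatory and forbidden, violating the D-axiom.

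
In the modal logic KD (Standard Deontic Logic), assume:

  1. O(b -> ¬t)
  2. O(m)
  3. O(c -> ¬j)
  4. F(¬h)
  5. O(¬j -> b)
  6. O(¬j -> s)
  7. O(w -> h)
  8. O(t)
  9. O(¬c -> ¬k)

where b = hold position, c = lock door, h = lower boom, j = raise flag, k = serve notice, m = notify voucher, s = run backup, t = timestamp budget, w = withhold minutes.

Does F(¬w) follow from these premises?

No

Premise 7 is O(w -> h); even if O(h) held, inferring O(w) would be affirming the consequent — invalid.
No other premise forces O(w). An ideal world satisfying every premise can still have ¬w true, so F(¬w) is not derivable.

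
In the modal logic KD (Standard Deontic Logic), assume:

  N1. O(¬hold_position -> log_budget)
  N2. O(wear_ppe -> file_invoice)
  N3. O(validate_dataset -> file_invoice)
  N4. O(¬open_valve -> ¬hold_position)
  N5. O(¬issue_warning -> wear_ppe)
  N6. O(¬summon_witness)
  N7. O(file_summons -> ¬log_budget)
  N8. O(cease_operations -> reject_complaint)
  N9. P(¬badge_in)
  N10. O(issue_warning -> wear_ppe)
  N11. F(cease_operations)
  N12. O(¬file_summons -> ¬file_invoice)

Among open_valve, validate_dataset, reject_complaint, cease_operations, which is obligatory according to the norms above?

Premises 10 and 5 are O(issue_warning -> wear_ppe) and O(¬issue_warning -> wear_ppe); every ideal world satisfies issue_warning or ¬issue_warning, so in either case wear_ppe holds — hence O(wear_ppe).
Premise 2 is O(wear_ppe -> file_invoice); since O(wear_ppe), deontic closure gives O(file_invoice).
Premise 12 is O(¬file_summons -> ¬file_invoice); contrapositively O(file_invoice -> file_summons). Since O(file_invoice) holds, K gives O(file_summons).
From O(file_summons) and premise 7, O(file_summons -> ¬log_budget), we obtain O(¬log_budget).
The contrapositive of premise 1 (O(¬hold_position -> log_budget)) is O(¬log_budget -> hold_position), and O(¬log_budget) is already established, so O(hold_position).
Premise 4, O(¬open_valve -> ¬hold_position), contraposes to O(hold_position -> open_valve); with O(hold_position) we get O(open_valve).
So O(open_valve) holds — open_valve is obligatory. None of the other listed options is made obligatory by any chain of premises.

open_valve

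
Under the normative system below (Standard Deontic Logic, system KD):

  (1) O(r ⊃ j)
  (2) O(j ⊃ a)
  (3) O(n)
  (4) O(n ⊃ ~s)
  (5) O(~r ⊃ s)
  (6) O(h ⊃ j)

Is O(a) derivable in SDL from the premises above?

Yes

From premise 3 we have O(n).
Premise 4 is O(n ⊃ ~s); since O(n), deontic closure gives O(~s).
The contrapositive of premise 5 (O(~r ⊃ s)) is O(~s ⊃ r), and O(~s) is already established, so O(r).
From O(r) and premise 1, O(r ⊃ j), we obtain O(j).
Premise 2 is O(j ⊃ a); since O(j), deontic closure gives O(a).
Premise 6 does not contribute to this derivation.
So O(a) follows.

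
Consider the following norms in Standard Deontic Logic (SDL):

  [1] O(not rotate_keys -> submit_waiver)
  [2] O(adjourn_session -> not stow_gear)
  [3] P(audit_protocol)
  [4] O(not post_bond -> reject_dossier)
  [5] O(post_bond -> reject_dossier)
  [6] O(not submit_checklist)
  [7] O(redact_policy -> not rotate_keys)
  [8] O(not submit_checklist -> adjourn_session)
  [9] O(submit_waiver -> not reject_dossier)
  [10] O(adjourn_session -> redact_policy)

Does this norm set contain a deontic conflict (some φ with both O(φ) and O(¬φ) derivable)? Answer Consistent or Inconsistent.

Inconsistent

Premises 5 and 4 are O(post_bond -> reject_dossier) and O(not post_bond -> reject_dossier); every ideal world satisfies post_bond or not post_bond, so in either case reject_dossier holds — hence O(reject_dossier).
Premise 9, O(submit_waiver -> not reject_dossier), contraposes to O(reject_dossier -> not submit_waiver); with O(reject_dossier) we get O(not submit_waiver).
The contrapositive of premise 1 (O(not rotate_keys -> submit_waiver)) is O(not submit_waiver -> rotate_keys), and O(not submit_waiver) is already established, so O(rotate_keys).
Premise 7, O(redact_policy -> not rotate_keys), contraposes to O(rotate_keys -> not redact_policy); with O(rotate_keys) we get O(not redact_policy).
Premise 10, O(adjourn_session -> redact_policy), contraposes to O(not redact_policy -> not adjourn_session); with O(not redact_policy) we get O(not adjourn_session).
Premise 8 is O(not submit_checklist -> adjourn_session); contrapositively O(not adjourn_session -> submit_checklist). Since O(not adjourn_session) holds, K gives O(submit_checklist).
However, premise 6 gives O(not submit_checklist).
We now have both O(submit_checklist) and O(not submit_checklist) — submit_checklist is simultaneously obligatory and forbidden, violating the D-axiom.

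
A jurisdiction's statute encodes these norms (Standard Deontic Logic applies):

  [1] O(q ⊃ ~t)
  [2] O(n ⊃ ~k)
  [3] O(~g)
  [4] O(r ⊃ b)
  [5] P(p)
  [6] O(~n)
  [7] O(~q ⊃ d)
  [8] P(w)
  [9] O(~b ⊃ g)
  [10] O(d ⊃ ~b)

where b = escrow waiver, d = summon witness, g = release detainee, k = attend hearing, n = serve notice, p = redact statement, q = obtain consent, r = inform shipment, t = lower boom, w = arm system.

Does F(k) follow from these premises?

Premise 2 is O(n ⊃ ~k), but O(n) is not derivable from the premises, so it does not yield O(~k).
No other premise forces O(~k). An ideal world satisfying every premise can still have k true, so F(k) is not derivable.

No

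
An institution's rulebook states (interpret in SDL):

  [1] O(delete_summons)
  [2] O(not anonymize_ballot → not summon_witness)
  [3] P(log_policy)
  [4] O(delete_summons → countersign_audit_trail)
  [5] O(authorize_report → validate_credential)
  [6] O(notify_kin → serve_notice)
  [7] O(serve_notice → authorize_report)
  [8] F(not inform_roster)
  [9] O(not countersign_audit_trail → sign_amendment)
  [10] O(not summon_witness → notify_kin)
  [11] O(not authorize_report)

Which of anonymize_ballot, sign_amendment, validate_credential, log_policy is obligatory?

Premise 11 states O(not authorize_report) outright.
Premise 7, O(serve_notice → authorize_report), contraposes to O(not authorize_report → not serve_notice); with O(not authorize_report) we get O(not serve_notice).
Premise 6 is O(notify_kin → serve_notice); contrapositively O(not serve_notice → not notify_kin). Since O(not serve_notice) holds, K gives O(not notify_kin).
Premise 10, O(not summon_witness → notify_kin), contraposes to O(not notify_kin → summon_witness); with O(not notify_kin) we get O(summon_witness).
The contrapositive of premise 2 (O(not anonymize_ballot → not summon_witness)) is O(summon_witness → anonymize_ballot), and O(summon_witness) is already established, so O(anonymize_ballot).
So O(anonymize_ballot) holds — anonymize_ballot is obligatory. None of the other listed options is made obligatory by any chain of premises.

anonymize_ballot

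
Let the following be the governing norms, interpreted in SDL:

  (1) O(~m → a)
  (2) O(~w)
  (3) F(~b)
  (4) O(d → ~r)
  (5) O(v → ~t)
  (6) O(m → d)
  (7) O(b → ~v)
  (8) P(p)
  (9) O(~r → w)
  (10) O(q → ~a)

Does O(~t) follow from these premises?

No

Premise 5 is O(v → ~t), but O(v) is not derivable from the premises, so it does not yield O(~t).
No other premise forces O(~t). An ideal world satisfying every premise can still have ~t false, so O(~t) is not derivable.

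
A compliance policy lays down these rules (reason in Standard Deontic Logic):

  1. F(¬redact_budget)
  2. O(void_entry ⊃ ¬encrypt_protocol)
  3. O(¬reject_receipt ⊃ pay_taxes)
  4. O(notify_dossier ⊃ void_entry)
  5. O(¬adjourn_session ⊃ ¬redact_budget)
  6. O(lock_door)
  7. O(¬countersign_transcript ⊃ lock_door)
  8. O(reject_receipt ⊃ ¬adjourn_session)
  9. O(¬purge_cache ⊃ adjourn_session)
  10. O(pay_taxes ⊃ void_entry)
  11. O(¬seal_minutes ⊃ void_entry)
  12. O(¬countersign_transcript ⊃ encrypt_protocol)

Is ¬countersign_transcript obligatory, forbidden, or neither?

Forbidden

F(¬redact_budget) at premise 1 means O(redact_budget).
The contrapositive of premise 5 (O(¬adjourn_session ⊃ ¬redact_budget)) is O(redact_budget ⊃ adjourn_session), and O(redact_budget) is already established, so O(adjourn_session).
The contrapositive of premise 8 (O(reject_receipt ⊃ ¬adjourn_session)) is O(adjourn_session ⊃ ¬reject_receipt), and O(adjourn_session) is already established, so O(¬reject_receipt).
From O(¬reject_receipt) and premise 3, O(¬reject_receipt ⊃ pay_taxes), we obtain O(pay_taxes).
From O(pay_taxes) and premise 10, O(pay_taxes ⊃ void_entry), we obtain O(void_entry).
With premise 2, O(void_entry ⊃ ¬encrypt_protocol), the K-axiom yields O(¬encrypt_protocol).
Premise 12 is O(¬countersign_transcript ⊃ encrypt_protocol); contrapositively O(¬encrypt_protocol ⊃ countersign_transcript). Since O(¬encrypt_protocol) holds, K gives O(countersign_transcript).
Premises 4, 6, 7, 9, 11 do not contribute to this derivation.
Thus O(countersign_transcript), which is F(¬countersign_transcript): ¬countersign_transcript is forbidden.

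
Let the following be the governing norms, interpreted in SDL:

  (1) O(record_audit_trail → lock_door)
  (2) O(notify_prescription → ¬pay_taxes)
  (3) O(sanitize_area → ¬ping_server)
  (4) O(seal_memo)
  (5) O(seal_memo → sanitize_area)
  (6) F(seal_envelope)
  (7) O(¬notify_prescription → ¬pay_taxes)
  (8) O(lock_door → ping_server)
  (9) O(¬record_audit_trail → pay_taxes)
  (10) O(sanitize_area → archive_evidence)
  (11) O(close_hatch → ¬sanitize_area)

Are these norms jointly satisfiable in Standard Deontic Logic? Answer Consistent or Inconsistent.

By case analysis on ¬notify_prescription: premise 7 gives O(¬notify_prescription → ¬pay_taxes) and premise 2 gives O(notify_prescription → ¬pay_taxes), so O(¬pay_taxes) either way.
Premise 9 is O(¬record_audit_trail → pay_taxes); contrapositively O(¬pay_taxes → record_audit_trail). Since O(¬pay_taxes) holds, K gives O(record_audit_trail).
Applying K to premise 1 (O(record_audit_trail → lock_door)) and O(record_audit_trail) yields O(lock_door).
Applying K to premise 8 (O(lock_door → ping_server)) and O(lock_door) yields O(ping_server).
The contrapositive of premise 3 (O(sanitize_area → ¬ping_server)) is O(ping_server → ¬sanitize_area), and O(ping_server) is already established, so O(¬sanitize_area).
The contrapositive of premise 5 (O(seal_memo → sanitize_area)) is O(¬sanitize_area → ¬seal_memo), and O(¬sanitize_area) is already established, so O(¬seal_memo).
However, premise 4 gives O(seal_memo).
We now have both O(¬seal_memo) and O(seal_memo) — seal_memo is simultaneously obligatory and forbidden, violating the D-axiom.

Inconsistent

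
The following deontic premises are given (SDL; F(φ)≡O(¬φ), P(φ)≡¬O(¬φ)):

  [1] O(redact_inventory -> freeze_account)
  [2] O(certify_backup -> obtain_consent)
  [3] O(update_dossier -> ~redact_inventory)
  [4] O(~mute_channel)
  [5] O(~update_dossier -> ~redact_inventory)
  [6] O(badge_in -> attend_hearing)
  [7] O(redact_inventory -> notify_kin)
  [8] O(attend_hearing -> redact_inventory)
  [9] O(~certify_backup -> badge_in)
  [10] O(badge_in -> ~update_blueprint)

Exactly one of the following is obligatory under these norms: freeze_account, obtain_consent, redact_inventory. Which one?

obtain_consent

Premises 3 and 5 cover both cases: O(update_dossier -> ~redact_inventory) and O(~update_dossier -> ~redact_inventory). Since update_dossier ∨ ~update_dossier is a tautology, O(~redact_inventory) follows.
Premise 8, O(attend_hearing -> redact_inventory), contraposes to O(~redact_inventory -> ~attend_hearing); with O(~redact_inventory) we get O(~attend_hearing).
Premise 6 is O(badge_in -> attend_hearing); contrapositively O(~attend_hearing -> ~badge_in). Since O(~attend_hearing) holds, K gives O(~badge_in).
Premise 9, O(~certify_backup -> badge_in), contraposes to O(~badge_in -> certify_backup); with O(~badge_in) we get O(certify_backup).
Premise 2 is O(certify_backup -> obtain_consent); since O(certify_backup), deontic closure gives O(obtain_consent).
So O(obtain_consent) holds — obtain_consent is obligatory. None of the other listed options is made obligatory by any chain of premises.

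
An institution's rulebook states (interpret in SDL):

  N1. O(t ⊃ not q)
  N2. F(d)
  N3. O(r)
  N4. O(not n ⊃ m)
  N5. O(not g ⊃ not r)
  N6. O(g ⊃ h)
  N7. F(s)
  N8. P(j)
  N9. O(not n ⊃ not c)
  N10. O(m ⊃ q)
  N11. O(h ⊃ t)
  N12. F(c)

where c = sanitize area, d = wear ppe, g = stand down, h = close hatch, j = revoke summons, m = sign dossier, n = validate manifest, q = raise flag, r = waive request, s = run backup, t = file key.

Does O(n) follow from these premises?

Yes

From premise 3 we have O(r).
Premise 5 is O(not g ⊃ not r); contrapositively O(r ⊃ g). Since O(r) holds, K gives O(g).
Applying K to premise 6 (O(g ⊃ h)) and O(g) yields O(h).
Applying K to premise 11 (O(h ⊃ t)) and O(h) yields O(t).
With premise 1, O(t ⊃ not q), the K-axiom yields O(not q).
The contrapositive of premise 10 (O(m ⊃ q)) is O(not q ⊃ not m), and O(not q) is already established, so O(not m).
The contrapositive of premise 4 (O(not n ⊃ m)) is O(not m ⊃ n), and O(not m) is already established, so O(n).
Premises 2, 7, 8, 9, 12 do not contribute to this derivation.
So O(n) follows.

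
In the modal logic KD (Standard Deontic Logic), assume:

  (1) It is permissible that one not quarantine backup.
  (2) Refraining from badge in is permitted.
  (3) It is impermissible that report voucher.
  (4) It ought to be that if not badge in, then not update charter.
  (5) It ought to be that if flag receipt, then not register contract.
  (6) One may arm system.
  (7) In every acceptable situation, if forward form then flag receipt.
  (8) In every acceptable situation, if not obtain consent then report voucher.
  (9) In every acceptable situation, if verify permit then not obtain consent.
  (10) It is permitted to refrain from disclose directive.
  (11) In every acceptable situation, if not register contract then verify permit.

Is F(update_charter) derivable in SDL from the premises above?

Premise 4 is O(¬badge_in → ¬update_charter), but O(¬badge_in) is not derivable from the premises (the permission P(¬badge_in) asserts only ¬O(badge_in), not O(¬badge_in)), so it does not yield O(¬update_charter).
No other premise forces O(¬update_charter). An ideal world satisfying every premise can still have update_charter true, so F(update_charter) is not derivable.

No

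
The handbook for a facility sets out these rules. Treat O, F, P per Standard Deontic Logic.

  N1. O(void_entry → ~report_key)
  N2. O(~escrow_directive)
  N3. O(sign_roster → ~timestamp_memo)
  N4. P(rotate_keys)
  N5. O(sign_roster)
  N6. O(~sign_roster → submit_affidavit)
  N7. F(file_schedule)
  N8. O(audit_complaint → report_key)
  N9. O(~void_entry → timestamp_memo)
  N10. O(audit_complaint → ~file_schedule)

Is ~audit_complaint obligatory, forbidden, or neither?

Premise 5 gives O(sign_roster).
From O(sign_roster) and premise 3, O(sign_roster → ~timestamp_memo), we obtain O(~timestamp_memo).
Premise 9, O(~void_entry → timestamp_memo), contraposes to O(~timestamp_memo → void_entry); with O(~timestamp_memo) we get O(void_entry).
With premise 1, O(void_entry → ~report_key), the K-axiom yields O(~report_key).
The contrapositive of premise 8 (O(audit_complaint → report_key)) is O(~report_key → ~audit_complaint), and O(~report_key) is already established, so O(~audit_complaint).
Premises 2, 4, 6, 7, 10 do not contribute to this derivation.
Hence ~audit_complaint is obligatory.

Obligatory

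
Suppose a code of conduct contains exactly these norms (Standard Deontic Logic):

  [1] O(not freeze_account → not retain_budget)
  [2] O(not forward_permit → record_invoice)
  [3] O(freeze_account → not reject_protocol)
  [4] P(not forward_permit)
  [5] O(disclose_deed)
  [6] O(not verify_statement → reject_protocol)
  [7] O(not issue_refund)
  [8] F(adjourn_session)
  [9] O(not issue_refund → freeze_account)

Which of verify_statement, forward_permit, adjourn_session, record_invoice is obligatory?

Premise 7 states O(not issue_refund) outright.
Applying K to premise 9 (O(not issue_refund → freeze_account)) and O(not issue_refund) yields O(freeze_account).
From O(freeze_account) and premise 3, O(freeze_account → not reject_protocol), we obtain O(not reject_protocol).
The contrapositive of premise 6 (O(not verify_statement → reject_protocol)) is O(not reject_protocol → verify_statement), and O(not reject_protocol) is already established, so O(verify_statement).
So O(verify_statement) holds — verify_statement is obligatory. None of the other listed options is made obligatory by any chain of premises.

verify_statement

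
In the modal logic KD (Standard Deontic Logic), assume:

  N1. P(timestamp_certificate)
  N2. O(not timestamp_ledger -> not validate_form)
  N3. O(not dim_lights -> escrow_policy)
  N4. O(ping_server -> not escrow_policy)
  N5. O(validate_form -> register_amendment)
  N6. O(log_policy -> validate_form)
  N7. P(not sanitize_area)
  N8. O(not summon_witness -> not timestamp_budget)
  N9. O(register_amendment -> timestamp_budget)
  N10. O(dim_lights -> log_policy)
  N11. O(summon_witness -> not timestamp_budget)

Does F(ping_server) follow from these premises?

Yes

Premises 11 and 8 cover both cases: O(summon_witness -> not timestamp_budget) and O(not summon_witness -> not timestamp_budget). Since summon_witness ∨ not summon_witness is a tautology, O(not timestamp_budget) follows.
Premise 9, O(register_amendment -> timestamp_budget), contraposes to O(not timestamp_budget -> not register_amendment); with O(not timestamp_budget) we get O(not register_amendment).
Premise 5, O(validate_form -> register_amendment), contraposes to O(not register_amendment -> not validate_form); with O(not register_amendment) we get O(not validate_form).
Premise 6, O(log_policy -> validate_form), contraposes to O(not validate_form -> not log_policy); with O(not validate_form) we get O(not log_policy).
The contrapositive of premise 10 (O(dim_lights -> log_policy)) is O(not log_policy -> not dim_lights), and O(not log_policy) is already established, so O(not dim_lights).
Applying K to premise 3 (O(not dim_lights -> escrow_policy)) and O(not dim_lights) yields O(escrow_policy).
The contrapositive of premise 4 (O(ping_server -> not escrow_policy)) is O(escrow_policy -> not ping_server), and O(escrow_policy) is already established, so O(not ping_server).
Premises 1, 2, 7 do not contribute to this derivation.
So O(not ping_server) holds, i.e. F(ping_server). The claim follows.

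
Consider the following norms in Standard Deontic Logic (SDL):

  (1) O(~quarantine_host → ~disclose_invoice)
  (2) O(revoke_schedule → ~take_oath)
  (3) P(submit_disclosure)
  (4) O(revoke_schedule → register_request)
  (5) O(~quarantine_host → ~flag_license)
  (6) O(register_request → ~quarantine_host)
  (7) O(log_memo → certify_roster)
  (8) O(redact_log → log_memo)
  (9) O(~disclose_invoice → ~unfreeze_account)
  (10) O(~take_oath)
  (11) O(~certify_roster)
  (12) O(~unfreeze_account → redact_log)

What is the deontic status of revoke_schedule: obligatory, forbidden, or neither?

Forbidden

Premise 11 states O(~certify_roster) outright.
Premise 7, O(log_memo → certify_roster), contraposes to O(~certify_roster → ~log_memo); with O(~certify_roster) we get O(~log_memo).
The contrapositive of premise 8 (O(redact_log → log_memo)) is O(~log_memo → ~redact_log), and O(~log_memo) is already established, so O(~redact_log).
Premise 12 is O(~unfreeze_account → redact_log); contrapositively O(~redact_log → unfreeze_account). Since O(~redact_log) holds, K gives O(unfreeze_account).
Premise 9 is O(~disclose_invoice → ~unfreeze_account); contrapositively O(unfreeze_account → disclose_invoice). Since O(unfreeze_account) holds, K gives O(disclose_invoice).
The contrapositive of premise 1 (O(~quarantine_host → ~disclose_invoice)) is O(disclose_invoice → quarantine_host), and O(disclose_invoice) is already established, so O(quarantine_host).
Premise 6 is O(register_request → ~quarantine_host); contrapositively O(quarantine_host → ~register_request). Since O(quarantine_host) holds, K gives O(~register_request).
Premise 4, O(revoke_schedule → register_request), contraposes to O(~register_request → ~revoke_schedule); with O(~register_request) we get O(~revoke_schedule).
Premises 2, 3, 5, 10 do not contribute to this derivation.
Thus O(~revoke_schedule), which is F(revoke_schedule): revoke_schedule is forbidden.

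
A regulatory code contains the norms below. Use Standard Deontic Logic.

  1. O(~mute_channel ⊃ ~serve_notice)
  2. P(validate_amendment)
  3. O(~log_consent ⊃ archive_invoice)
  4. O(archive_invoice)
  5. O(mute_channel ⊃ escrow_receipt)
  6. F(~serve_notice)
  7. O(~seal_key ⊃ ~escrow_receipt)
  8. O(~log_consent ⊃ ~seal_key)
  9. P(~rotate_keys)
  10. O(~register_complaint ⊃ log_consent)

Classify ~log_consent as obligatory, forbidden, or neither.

F(~serve_notice) at premise 6 means O(serve_notice).
The contrapositive of premise 1 (O(~mute_channel ⊃ ~serve_notice)) is O(serve_notice ⊃ mute_channel), and O(serve_notice) is already established, so O(mute_channel).
Applying K to premise 5 (O(mute_channel ⊃ escrow_receipt)) and O(mute_channel) yields O(escrow_receipt).
Premise 7, O(~seal_key ⊃ ~escrow_receipt), contraposes to O(escrow_receipt ⊃ seal_key); with O(escrow_receipt) we get O(seal_key).
Premise 8 is O(~log_consent ⊃ ~seal_key); contrapositively O(seal_key ⊃ log_consent). Since O(seal_key) holds, K gives O(log_consent).
Premises 2, 3, 4, 9, 10 do not contribute to this derivation.
Thus O(log_consent), which is F(~log_consent): ~log_consent is forbidden.

Forbidden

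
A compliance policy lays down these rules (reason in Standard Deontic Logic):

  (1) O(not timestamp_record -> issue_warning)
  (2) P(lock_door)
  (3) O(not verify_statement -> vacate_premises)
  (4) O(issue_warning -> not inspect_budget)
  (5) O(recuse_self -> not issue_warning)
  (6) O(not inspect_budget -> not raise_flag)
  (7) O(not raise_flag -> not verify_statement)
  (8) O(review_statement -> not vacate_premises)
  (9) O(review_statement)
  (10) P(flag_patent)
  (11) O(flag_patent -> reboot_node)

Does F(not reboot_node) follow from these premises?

No

Premise 11 is O(flag_patent -> reboot_node), but O(flag_patent) is not derivable from the premises (the permission P(flag_patent) asserts only not O(not flag_patent), not O(flag_patent)), so it does not yield O(reboot_node).
No other premise forces O(reboot_node). An ideal world satisfying every premise can still have not reboot_node true, so F(not reboot_node) is not derivable.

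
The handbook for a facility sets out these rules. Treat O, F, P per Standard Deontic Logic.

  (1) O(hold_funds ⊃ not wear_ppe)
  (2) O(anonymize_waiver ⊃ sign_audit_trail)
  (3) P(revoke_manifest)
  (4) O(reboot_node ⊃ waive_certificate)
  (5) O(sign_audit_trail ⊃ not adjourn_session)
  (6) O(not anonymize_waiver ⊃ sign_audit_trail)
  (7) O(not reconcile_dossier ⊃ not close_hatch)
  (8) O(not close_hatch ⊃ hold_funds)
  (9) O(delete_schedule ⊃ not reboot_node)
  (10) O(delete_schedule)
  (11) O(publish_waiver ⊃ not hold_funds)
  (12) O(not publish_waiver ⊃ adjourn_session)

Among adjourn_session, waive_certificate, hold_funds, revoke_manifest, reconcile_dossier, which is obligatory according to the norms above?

reconcile_dossier

Premises 2 and 6 cover both cases: O(anonymize_waiver ⊃ sign_audit_trail) and O(not anonymize_waiver ⊃ sign_audit_trail). Since anonymize_waiver ∨ not anonymize_waiver is a tautology, O(sign_audit_trail) follows.
With premise 5, O(sign_audit_trail ⊃ not adjourn_session), the K-axiom yields O(not adjourn_session).
The contrapositive of premise 12 (O(not publish_waiver ⊃ adjourn_session)) is O(not adjourn_session ⊃ publish_waiver), and O(not adjourn_session) is already established, so O(publish_waiver).
From O(publish_waiver) and premise 11, O(publish_waiver ⊃ not hold_funds), we obtain O(not hold_funds).
Premise 8, O(not close_hatch ⊃ hold_funds), contraposes to O(not hold_funds ⊃ close_hatch); with O(not hold_funds) we get O(close_hatch).
Premise 7, O(not reconcile_dossier ⊃ not close_hatch), contraposes to O(close_hatch ⊃ reconcile_dossier); with O(close_hatch) we get O(reconcile_dossier).
So O(reconcile_dossier) holds — reconcile_dossier is obligatory. None of the other listed options is made obligatory by any chain of premises.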